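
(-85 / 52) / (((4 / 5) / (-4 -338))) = 72675 / 104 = 698.80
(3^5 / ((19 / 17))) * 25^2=2581875 / 19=135888.16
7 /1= 7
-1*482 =-482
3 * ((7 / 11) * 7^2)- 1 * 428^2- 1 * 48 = -2014523 / 11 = -183138.45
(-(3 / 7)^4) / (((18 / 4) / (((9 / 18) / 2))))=-9 / 4802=-0.00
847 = 847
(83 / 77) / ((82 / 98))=581 / 451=1.29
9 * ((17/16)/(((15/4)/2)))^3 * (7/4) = 2.87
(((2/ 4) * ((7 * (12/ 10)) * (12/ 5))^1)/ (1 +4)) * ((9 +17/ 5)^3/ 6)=10009776/ 15625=640.63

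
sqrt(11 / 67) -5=-4.59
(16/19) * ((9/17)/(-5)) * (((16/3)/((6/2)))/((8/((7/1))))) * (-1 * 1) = 224/1615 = 0.14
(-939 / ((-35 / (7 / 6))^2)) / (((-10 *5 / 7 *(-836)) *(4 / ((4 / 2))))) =-2191 / 25080000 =-0.00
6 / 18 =1 / 3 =0.33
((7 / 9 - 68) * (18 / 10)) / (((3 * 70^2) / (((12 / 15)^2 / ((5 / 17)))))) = -0.02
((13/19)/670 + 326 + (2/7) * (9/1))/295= 29279091/26287450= 1.11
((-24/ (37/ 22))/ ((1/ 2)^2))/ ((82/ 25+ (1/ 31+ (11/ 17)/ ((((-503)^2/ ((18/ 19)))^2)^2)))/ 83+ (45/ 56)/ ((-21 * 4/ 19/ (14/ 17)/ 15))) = 138133474882538229335821542529583385600/ 5336880739800191001168887465166673979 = 25.88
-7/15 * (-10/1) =14/3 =4.67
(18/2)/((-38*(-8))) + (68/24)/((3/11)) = 28505/2736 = 10.42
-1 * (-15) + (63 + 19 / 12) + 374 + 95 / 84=3183 / 7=454.71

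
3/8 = 0.38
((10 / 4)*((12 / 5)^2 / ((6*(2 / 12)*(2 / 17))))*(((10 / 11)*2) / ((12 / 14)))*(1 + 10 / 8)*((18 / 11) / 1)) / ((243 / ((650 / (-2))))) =-154700 / 121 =-1278.51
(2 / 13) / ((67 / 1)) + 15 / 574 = 14213 / 499954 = 0.03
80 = 80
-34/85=-2/5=-0.40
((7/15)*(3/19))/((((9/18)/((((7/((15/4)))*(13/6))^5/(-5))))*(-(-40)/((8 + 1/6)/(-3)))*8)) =2140430257693/7888577343750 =0.27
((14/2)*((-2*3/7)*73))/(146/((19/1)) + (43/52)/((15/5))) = -1298232/23593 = -55.03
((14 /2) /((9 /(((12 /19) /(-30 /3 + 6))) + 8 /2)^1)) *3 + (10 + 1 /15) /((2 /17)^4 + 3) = 589486178 /199210305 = 2.96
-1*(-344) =344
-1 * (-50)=50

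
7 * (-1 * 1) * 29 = -203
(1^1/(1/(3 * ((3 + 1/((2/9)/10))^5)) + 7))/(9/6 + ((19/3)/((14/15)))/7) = 37456183296/647456882809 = 0.06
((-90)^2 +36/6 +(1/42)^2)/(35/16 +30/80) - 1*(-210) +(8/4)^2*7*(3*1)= 62511754/18081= 3457.32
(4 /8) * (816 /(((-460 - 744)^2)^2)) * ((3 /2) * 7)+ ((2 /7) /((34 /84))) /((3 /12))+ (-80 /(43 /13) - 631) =-832311389192727 /1275841832384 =-652.36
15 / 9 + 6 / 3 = 11 / 3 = 3.67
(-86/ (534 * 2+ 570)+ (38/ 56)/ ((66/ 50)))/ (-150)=-16633/ 5405400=-0.00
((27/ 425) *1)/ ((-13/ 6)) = -162/ 5525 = -0.03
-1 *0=0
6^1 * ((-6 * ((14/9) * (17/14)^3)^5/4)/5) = -2862423051509815793/9488998956487680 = -301.66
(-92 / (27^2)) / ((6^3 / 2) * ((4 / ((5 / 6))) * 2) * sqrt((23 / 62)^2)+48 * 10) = -3565 / 24424416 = -0.00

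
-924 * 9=-8316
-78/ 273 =-2/ 7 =-0.29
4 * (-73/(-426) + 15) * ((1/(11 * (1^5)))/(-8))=-0.69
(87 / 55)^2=7569 / 3025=2.50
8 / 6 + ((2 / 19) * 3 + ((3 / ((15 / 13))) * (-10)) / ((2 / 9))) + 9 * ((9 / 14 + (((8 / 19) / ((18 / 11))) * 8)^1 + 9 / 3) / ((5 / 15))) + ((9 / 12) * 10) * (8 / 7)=37631 / 798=47.16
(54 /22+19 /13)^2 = 15.34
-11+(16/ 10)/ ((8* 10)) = -549/ 50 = -10.98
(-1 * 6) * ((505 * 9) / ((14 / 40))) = -545400 / 7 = -77914.29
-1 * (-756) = 756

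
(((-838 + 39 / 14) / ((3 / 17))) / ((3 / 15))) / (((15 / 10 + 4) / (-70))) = 903550 / 3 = 301183.33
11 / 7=1.57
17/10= 1.70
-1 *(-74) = 74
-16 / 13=-1.23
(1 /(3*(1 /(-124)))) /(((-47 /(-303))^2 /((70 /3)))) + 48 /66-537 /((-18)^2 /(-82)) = -52416255271 /1312146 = -39946.97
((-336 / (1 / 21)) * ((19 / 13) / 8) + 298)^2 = 165997456 / 169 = 982233.47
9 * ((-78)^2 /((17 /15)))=821340 /17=48314.12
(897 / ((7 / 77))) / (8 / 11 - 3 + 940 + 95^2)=2783 / 2810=0.99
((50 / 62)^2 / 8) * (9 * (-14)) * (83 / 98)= -466875 / 53816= -8.68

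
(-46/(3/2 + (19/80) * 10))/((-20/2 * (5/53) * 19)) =9752/14725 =0.66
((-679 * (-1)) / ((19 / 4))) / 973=388 / 2641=0.15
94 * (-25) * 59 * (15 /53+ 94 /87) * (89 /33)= -77580636950 /152163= -509852.18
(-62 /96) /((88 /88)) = -31 /48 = -0.65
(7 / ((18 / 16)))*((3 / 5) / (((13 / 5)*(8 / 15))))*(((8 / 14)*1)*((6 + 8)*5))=1400 / 13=107.69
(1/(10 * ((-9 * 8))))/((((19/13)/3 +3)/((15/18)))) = -13/39168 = -0.00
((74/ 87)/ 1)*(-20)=-1480/ 87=-17.01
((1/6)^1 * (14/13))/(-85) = -7/3315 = -0.00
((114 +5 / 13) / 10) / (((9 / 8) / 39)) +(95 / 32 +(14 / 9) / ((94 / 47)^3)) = 575563 / 1440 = 399.70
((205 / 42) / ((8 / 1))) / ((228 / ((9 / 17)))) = 205 / 144704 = 0.00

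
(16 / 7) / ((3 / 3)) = 16 / 7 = 2.29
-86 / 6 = -43 / 3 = -14.33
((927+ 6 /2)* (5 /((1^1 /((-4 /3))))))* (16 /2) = -49600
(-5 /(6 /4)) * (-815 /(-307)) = -8150 /921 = -8.85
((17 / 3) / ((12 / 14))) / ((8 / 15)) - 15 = -125 / 48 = -2.60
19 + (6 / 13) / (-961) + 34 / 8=1161825 / 49972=23.25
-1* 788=-788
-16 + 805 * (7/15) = 1079/3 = 359.67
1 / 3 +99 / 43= 340 / 129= 2.64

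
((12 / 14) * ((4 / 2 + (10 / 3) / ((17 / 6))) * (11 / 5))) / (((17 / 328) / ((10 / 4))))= 584496 / 2023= 288.93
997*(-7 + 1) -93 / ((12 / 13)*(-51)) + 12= -1217477 / 204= -5968.02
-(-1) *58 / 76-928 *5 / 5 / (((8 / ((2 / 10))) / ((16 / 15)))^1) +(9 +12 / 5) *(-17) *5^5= -1726099603 / 2850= -605648.98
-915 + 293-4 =-626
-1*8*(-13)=104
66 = 66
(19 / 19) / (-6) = -1 / 6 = -0.17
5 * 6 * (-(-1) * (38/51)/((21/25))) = 9500/357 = 26.61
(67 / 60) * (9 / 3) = 3.35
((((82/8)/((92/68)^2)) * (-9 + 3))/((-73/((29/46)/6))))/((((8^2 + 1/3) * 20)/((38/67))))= 19586397/918815825680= 0.00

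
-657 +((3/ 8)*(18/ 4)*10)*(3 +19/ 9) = -2283/ 4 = -570.75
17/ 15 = 1.13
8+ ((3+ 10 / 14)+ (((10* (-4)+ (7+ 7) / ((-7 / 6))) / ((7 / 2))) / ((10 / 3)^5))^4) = 686670021461049276961 / 58618164062500000000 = 11.71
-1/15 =-0.07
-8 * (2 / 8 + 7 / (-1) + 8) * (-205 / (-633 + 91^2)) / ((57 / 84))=7175 / 18164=0.40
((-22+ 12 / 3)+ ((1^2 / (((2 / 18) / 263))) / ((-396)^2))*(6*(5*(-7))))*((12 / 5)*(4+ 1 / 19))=-430339 / 2090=-205.90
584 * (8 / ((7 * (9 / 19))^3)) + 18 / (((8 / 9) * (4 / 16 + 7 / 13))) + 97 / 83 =131898273616 / 850909941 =155.01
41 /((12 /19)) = 779 /12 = 64.92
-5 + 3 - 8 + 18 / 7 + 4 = -24 / 7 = -3.43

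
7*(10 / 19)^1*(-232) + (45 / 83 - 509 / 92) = -124732673 / 145084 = -859.73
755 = 755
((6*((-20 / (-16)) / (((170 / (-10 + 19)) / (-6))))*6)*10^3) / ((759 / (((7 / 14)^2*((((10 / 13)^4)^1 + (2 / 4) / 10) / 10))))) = -92567205 / 491363444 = -0.19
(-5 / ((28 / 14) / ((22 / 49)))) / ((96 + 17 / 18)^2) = -3564 / 29841245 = -0.00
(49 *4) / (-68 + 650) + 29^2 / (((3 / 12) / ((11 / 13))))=10769438 / 3783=2846.80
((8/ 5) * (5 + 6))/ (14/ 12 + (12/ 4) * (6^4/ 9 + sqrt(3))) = 1372272/ 33769145-9504 * sqrt(3)/ 33769145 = 0.04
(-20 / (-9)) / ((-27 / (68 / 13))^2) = 92480 / 1108809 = 0.08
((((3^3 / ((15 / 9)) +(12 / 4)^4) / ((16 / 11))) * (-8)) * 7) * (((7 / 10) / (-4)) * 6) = 392931 / 100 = 3929.31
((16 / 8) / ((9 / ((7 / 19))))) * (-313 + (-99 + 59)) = -4942 / 171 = -28.90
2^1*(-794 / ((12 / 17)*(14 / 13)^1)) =-87737 / 42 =-2088.98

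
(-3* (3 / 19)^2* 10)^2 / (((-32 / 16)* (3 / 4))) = -48600 / 130321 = -0.37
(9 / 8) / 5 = 9 / 40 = 0.22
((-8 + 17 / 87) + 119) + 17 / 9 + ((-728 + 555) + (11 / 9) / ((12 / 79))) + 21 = -96683 / 3132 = -30.87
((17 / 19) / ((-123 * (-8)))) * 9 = 51 / 6232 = 0.01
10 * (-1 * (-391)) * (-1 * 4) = -15640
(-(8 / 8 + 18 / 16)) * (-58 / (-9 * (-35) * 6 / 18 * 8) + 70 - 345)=584.52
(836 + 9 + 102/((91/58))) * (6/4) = 248433/182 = 1365.02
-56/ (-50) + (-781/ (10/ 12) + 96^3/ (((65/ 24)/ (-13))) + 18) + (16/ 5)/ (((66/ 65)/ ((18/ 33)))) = -12849138712/ 3025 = -4247649.16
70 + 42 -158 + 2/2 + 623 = 578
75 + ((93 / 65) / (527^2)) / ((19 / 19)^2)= 75.00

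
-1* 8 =-8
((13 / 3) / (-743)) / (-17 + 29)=-13 / 26748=-0.00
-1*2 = -2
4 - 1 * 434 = -430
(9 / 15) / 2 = 3 / 10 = 0.30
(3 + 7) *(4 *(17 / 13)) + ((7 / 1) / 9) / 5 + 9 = 35956 / 585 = 61.46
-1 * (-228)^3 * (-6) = -71114112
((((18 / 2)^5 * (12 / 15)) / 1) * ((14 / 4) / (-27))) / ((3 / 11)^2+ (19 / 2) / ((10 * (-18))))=-283468.67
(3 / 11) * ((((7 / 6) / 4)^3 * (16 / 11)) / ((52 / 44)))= 343 / 41184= 0.01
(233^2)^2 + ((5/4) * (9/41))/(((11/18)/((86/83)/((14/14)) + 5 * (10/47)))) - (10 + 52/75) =388899547875931823/131951325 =2947295511.25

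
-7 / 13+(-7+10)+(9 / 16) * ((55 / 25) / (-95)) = 241913 / 98800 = 2.45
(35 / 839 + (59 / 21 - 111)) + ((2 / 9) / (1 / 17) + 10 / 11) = -60155537 / 581427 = -103.46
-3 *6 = -18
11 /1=11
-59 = -59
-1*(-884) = 884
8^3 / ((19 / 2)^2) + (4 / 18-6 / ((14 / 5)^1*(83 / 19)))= 10202509 / 1887669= 5.40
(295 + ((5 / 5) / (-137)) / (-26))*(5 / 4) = 5253955 / 14248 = 368.75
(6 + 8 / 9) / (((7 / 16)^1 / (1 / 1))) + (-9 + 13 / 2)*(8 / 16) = 14.50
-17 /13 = -1.31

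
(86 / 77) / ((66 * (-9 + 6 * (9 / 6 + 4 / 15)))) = 215 / 20328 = 0.01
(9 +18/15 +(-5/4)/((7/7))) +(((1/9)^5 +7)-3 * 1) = 15293711/1180980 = 12.95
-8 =-8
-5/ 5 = -1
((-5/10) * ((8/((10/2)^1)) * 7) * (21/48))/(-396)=0.01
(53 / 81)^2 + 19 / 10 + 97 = 6516919 / 65610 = 99.33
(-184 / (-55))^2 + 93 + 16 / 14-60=959967 / 21175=45.33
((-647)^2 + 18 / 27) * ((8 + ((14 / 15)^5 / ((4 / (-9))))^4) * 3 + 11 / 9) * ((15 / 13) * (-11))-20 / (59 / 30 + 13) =-236795410.84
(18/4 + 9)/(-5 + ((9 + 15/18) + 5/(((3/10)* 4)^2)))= 486/299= 1.63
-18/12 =-3/2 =-1.50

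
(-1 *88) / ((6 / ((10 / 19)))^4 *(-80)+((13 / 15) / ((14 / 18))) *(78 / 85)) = 0.00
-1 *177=-177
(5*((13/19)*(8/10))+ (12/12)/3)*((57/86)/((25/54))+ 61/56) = 151759/19608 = 7.74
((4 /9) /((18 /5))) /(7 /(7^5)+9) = 2401 /175041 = 0.01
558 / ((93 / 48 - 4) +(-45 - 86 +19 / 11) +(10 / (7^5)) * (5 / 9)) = -14855236704 / 3496435445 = -4.25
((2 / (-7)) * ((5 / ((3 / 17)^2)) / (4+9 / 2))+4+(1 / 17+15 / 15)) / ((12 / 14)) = -181 / 459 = -0.39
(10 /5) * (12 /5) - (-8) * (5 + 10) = 624 /5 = 124.80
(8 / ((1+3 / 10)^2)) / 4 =200 / 169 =1.18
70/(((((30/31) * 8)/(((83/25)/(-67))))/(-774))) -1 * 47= 2008519/6700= 299.78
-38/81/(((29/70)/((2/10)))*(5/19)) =-10108/11745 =-0.86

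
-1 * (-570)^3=185193000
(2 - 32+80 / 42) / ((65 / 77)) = -1298 / 39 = -33.28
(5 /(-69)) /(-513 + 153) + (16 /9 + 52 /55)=744151 /273240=2.72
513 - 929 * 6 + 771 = -4290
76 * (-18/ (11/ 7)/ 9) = -1064/ 11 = -96.73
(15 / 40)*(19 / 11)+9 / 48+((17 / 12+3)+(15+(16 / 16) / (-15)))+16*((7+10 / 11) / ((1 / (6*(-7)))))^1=-4659357 / 880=-5294.72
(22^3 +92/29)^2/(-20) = -23852331364/4205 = -5672373.69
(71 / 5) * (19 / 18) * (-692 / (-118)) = 233377 / 2655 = 87.90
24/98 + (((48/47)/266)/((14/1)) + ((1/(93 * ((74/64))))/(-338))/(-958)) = 0.25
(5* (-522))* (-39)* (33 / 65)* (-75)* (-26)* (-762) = -76788340200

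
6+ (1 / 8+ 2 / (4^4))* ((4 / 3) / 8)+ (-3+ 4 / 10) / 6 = 5.59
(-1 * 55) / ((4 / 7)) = -385 / 4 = -96.25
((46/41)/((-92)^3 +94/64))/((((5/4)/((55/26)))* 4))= -0.00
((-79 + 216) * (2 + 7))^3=1874516337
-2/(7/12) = -24/7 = -3.43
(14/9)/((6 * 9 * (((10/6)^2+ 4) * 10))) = 7/16470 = 0.00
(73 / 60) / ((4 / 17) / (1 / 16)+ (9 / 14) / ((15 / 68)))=8687 / 47688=0.18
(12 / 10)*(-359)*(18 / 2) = -19386 / 5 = -3877.20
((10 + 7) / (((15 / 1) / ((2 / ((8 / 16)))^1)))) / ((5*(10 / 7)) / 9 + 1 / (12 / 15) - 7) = -0.91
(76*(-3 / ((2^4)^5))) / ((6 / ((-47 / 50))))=893 / 26214400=0.00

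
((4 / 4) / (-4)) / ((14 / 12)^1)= -0.21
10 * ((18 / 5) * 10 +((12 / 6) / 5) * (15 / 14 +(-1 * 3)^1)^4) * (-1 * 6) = -11966643 / 4802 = -2492.01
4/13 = 0.31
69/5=13.80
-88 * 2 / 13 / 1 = -176 / 13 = -13.54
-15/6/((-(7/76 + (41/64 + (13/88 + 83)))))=6688/224397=0.03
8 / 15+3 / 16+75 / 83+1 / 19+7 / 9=2787343 / 1135440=2.45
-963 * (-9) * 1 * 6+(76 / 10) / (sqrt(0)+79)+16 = 20547148 / 395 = 52018.10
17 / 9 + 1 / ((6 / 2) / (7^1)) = 38 / 9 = 4.22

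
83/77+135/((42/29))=14521/154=94.29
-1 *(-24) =24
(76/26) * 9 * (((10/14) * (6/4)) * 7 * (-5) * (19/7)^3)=-87966675/4459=-19727.89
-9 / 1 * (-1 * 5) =45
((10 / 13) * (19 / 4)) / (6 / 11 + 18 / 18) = 1045 / 442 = 2.36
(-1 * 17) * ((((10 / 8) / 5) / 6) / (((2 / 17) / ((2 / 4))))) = -289 / 96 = -3.01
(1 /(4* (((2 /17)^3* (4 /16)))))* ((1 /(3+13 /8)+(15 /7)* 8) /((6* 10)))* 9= 4141659 /2590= 1599.10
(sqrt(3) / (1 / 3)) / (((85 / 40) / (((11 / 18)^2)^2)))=14641 * sqrt(3) / 74358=0.34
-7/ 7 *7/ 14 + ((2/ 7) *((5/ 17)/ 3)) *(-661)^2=12238.18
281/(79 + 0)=281/79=3.56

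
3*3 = 9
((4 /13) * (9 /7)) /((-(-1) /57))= 2052 /91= 22.55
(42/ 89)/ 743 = 42/ 66127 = 0.00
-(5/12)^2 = -25/144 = -0.17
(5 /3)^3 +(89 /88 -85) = -188557 /2376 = -79.36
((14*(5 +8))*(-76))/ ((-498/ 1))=6916/ 249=27.78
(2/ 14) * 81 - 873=-6030/ 7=-861.43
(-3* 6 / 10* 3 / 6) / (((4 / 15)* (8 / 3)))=-1.27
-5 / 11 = -0.45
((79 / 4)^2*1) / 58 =6241 / 928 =6.73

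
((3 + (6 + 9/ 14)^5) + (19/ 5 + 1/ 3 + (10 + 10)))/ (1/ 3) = 104572149763/ 2689120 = 38887.13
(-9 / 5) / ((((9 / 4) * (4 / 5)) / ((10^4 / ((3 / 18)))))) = -60000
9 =9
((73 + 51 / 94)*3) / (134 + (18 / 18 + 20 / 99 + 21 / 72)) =8212644 / 5043617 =1.63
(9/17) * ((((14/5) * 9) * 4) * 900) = 816480/17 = 48028.24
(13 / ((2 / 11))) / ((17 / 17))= 143 / 2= 71.50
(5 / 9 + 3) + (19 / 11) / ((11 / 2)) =4214 / 1089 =3.87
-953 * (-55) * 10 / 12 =262075 / 6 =43679.17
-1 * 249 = -249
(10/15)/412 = 1/618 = 0.00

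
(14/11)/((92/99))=1.37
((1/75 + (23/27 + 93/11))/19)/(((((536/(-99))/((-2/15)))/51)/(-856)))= -251745962/477375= -527.35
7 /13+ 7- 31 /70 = 6457 /910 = 7.10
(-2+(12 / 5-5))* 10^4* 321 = -14766000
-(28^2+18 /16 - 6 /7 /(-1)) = -44015 /56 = -785.98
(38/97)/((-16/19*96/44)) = -3971/18624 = -0.21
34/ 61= 0.56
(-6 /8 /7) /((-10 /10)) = 3 /28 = 0.11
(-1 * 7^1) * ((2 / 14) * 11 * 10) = -110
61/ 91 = 0.67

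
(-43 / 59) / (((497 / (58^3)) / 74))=-620846384 / 29323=-21172.68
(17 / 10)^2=289 / 100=2.89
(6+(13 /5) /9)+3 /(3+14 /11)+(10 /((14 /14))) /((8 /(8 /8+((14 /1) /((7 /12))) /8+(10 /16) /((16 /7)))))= 13354957 /1082880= 12.33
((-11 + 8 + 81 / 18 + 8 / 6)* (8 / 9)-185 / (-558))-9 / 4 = 2009 / 3348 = 0.60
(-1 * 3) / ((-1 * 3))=1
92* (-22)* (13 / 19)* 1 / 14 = -13156 / 133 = -98.92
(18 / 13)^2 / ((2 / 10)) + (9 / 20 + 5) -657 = -2169839 / 3380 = -641.96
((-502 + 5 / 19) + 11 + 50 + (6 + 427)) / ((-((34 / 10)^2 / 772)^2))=54756030000 / 1586899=34505.05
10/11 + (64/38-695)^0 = 21/11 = 1.91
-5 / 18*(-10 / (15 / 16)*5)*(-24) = -3200 / 9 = -355.56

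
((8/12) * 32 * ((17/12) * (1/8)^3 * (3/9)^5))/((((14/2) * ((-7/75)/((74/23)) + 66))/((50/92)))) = 393125/1375147785312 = 0.00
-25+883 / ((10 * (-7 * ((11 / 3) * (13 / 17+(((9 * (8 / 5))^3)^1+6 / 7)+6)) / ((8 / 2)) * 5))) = -12246169255 / 489828757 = -25.00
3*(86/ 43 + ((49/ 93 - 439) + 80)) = -33152/ 31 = -1069.42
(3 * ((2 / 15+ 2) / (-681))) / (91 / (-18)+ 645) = -192 / 13074065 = -0.00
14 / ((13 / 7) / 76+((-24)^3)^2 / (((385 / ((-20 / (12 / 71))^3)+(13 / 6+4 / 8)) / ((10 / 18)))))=533097772424 / 1516152503153335519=0.00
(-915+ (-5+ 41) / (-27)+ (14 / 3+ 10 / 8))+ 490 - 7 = -5129 / 12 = -427.42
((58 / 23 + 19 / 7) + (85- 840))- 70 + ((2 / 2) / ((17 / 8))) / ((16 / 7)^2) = -71790319 / 87584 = -819.67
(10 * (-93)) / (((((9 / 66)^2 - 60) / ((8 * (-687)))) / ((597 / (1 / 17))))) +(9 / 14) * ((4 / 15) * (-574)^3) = -43413996692784 / 48385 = -897261479.65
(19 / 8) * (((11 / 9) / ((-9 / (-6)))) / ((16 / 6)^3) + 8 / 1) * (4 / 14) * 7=39121 / 1024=38.20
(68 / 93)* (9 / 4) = 51 / 31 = 1.65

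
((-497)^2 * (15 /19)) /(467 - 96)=529305 /1007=525.63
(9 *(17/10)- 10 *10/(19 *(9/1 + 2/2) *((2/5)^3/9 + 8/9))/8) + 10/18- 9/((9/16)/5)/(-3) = 16259587/383040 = 42.45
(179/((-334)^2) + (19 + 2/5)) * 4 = 10821827/139445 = 77.61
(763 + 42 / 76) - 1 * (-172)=35551 / 38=935.55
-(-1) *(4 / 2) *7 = 14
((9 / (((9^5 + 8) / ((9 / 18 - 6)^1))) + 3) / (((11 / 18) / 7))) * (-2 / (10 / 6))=-133903854 / 3248135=-41.22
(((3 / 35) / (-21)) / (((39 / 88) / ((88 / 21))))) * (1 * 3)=-7744 / 66885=-0.12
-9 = -9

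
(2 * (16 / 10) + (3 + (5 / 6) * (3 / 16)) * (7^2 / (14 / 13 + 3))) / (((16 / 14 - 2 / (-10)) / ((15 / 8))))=57.44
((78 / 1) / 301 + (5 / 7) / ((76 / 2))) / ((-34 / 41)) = -7667 / 22876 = -0.34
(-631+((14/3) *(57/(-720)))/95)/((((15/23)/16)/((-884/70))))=23093227924/118125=195498.23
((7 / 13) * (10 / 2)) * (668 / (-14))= -1670 / 13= -128.46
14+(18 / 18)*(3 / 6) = 29 / 2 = 14.50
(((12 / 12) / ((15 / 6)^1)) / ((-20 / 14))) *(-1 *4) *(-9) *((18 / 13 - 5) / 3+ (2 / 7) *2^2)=204 / 325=0.63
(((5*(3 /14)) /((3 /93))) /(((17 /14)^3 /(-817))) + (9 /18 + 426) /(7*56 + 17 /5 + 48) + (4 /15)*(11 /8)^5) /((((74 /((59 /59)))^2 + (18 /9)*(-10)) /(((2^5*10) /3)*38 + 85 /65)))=-3831813931013456027 /340257079951360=-11261.53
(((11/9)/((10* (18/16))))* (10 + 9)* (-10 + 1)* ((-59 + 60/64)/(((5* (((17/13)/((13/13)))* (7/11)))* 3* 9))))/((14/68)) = 27765023/595350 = 46.64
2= 2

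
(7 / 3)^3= 343 / 27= 12.70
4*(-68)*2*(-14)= 7616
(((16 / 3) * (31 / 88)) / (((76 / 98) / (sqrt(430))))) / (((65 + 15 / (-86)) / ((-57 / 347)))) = -130634 * sqrt(430) / 21279775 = -0.13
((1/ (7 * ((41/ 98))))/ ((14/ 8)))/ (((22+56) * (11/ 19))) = 76/ 17589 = 0.00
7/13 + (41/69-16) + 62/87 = -14.15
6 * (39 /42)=39 /7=5.57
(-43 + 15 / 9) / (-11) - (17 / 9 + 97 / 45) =-142 / 495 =-0.29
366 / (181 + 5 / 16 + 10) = 5856 / 3061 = 1.91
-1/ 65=-0.02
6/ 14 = 3/ 7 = 0.43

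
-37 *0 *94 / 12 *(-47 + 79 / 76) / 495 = 0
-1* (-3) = 3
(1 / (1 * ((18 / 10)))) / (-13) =-5 / 117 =-0.04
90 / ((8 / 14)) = 315 / 2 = 157.50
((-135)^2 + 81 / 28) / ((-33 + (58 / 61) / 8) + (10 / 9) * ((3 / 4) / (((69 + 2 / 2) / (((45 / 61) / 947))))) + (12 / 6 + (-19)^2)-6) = 29483179227 / 524254480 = 56.24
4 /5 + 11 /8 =2.18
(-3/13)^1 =-3/13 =-0.23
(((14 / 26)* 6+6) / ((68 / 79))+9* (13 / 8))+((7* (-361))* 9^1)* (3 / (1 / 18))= -2171274879 / 1768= -1228096.65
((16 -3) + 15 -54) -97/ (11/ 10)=-1256/ 11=-114.18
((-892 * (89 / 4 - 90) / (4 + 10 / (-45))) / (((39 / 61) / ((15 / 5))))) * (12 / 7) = 128678.93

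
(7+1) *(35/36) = 70/9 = 7.78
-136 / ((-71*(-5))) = -136 / 355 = -0.38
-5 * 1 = -5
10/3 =3.33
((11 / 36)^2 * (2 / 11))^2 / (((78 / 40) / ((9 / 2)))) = 605 / 909792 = 0.00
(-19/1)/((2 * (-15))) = 0.63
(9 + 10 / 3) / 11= 37 / 33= 1.12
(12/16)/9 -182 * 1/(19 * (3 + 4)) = -293/228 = -1.29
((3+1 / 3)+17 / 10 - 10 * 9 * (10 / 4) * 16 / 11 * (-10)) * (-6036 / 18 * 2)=-1088150966 / 495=-2198284.78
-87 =-87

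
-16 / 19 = -0.84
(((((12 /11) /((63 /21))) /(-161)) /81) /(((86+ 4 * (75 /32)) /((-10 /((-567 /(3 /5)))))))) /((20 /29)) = -464 /103433191785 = -0.00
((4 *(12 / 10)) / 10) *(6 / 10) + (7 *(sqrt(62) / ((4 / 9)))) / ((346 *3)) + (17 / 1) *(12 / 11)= 18.95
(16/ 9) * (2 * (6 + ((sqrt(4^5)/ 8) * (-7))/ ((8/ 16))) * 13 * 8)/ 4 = -4622.22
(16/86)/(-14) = -4/301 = -0.01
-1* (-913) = 913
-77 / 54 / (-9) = 77 / 486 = 0.16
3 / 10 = 0.30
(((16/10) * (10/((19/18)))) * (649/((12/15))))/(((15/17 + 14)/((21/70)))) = 108324/437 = 247.88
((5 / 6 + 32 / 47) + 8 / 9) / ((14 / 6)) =2033 / 1974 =1.03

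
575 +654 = 1229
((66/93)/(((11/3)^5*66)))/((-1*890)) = -81/4443397090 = -0.00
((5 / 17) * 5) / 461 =25 / 7837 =0.00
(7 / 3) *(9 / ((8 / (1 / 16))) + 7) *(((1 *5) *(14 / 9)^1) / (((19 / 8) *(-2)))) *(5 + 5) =-270.13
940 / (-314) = -470 / 157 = -2.99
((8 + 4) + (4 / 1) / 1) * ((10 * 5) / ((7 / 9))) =7200 / 7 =1028.57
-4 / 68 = -1 / 17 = -0.06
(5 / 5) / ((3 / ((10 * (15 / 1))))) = 50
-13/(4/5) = -65/4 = -16.25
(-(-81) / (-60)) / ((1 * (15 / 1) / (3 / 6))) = -9 / 200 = -0.04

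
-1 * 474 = -474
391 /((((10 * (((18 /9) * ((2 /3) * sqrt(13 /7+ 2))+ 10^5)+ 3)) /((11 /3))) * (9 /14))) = 21075532247 /9450567002025- 120428 * sqrt(21) /9450567002025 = 0.00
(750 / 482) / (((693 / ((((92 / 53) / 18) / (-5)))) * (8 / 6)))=-575 / 17703378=-0.00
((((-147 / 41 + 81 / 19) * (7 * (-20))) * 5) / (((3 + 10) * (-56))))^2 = 43560000 / 102556129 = 0.42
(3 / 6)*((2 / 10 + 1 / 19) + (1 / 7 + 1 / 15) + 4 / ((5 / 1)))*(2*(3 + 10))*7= 32734 / 285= 114.86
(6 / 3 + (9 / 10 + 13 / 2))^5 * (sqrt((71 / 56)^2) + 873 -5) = 11164285595753 / 175000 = 63795917.69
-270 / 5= -54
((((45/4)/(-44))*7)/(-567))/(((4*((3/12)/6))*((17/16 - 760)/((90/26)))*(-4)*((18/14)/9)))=525/3472898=0.00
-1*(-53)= 53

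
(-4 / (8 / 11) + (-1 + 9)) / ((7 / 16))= 40 / 7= 5.71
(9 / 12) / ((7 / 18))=27 / 14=1.93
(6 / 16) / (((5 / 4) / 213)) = 63.90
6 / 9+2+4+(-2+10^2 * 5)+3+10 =517.67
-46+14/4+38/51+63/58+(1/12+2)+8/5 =-1094027/29580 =-36.99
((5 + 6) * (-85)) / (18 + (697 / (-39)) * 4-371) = 663 / 301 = 2.20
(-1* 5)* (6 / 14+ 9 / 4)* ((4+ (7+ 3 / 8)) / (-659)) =4875 / 21088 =0.23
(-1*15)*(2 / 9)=-10 / 3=-3.33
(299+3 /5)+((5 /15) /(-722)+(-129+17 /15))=1859867 /10830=171.73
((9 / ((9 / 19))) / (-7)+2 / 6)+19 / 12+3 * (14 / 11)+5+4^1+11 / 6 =4267 / 308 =13.85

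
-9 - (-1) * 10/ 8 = -31/ 4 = -7.75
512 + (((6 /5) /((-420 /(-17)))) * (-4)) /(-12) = 537617 /1050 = 512.02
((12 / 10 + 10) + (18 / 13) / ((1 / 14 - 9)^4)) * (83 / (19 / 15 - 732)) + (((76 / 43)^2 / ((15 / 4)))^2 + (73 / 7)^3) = 83239030585974164801072881 / 73430084766928271484375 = 1133.58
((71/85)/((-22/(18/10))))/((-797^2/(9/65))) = 0.00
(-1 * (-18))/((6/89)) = 267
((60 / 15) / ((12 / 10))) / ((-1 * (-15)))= 2 / 9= 0.22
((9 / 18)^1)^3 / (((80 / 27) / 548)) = 3699 / 160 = 23.12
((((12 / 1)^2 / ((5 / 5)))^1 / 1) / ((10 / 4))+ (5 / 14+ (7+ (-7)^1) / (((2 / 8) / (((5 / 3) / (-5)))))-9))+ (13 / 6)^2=53.65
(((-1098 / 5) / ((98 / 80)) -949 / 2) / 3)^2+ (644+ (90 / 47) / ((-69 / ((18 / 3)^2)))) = 4497408819265 / 93437316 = 48132.90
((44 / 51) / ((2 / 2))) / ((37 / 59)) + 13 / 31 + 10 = 689977 / 58497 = 11.80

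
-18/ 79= -0.23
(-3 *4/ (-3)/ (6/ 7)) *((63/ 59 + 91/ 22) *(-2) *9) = -283710/ 649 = -437.15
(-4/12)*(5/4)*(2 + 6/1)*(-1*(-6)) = -20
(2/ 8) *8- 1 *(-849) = 851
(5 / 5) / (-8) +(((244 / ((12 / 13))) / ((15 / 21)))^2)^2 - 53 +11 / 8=3797912015869429 / 202500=18755121066.02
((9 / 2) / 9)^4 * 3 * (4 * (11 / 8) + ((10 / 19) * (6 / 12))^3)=227097 / 219488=1.03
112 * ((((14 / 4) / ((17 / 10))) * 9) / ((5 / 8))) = 56448 / 17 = 3320.47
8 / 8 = 1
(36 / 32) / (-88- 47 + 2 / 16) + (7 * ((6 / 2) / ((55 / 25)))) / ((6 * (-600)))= -0.01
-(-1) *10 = 10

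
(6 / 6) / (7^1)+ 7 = 50 / 7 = 7.14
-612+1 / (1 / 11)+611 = 10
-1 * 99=-99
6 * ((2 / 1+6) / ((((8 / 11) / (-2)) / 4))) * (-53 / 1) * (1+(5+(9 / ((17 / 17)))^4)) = 183770928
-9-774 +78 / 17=-13233 / 17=-778.41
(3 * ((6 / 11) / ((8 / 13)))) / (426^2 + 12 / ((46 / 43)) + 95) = 0.00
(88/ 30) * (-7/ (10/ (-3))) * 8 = 1232/ 25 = 49.28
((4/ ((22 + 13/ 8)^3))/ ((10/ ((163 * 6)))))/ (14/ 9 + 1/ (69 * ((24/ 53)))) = 61423616/ 3286867815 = 0.02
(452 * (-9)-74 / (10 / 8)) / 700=-5.90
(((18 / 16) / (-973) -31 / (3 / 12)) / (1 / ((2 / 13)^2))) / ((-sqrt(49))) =965225 / 2302118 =0.42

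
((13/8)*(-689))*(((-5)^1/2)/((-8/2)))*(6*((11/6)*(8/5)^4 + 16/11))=-155520391/2750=-56552.87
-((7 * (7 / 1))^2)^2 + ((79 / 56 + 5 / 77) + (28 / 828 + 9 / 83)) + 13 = -61011593615815 / 10583496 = -5764786.38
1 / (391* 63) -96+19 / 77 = -25945576 / 270963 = -95.75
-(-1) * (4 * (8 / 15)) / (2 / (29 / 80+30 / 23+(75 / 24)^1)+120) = 11756 / 663575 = 0.02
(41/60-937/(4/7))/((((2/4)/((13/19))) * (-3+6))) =-33644/45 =-747.64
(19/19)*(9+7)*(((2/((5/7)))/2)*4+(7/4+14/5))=812/5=162.40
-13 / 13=-1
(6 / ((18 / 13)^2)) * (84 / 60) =1183 / 270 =4.38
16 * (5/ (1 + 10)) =80/ 11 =7.27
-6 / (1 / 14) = -84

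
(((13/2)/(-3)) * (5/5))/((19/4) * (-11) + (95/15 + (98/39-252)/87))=29406/662101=0.04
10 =10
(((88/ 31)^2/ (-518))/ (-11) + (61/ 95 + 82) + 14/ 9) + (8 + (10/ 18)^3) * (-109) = -13901887280014/ 17237500245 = -806.49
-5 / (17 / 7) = -2.06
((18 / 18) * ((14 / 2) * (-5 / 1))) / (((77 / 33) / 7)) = -105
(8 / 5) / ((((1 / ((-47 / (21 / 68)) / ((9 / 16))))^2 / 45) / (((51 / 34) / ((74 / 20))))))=104595619840 / 48951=2136741.23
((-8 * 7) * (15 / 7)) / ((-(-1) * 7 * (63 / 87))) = -1160 / 49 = -23.67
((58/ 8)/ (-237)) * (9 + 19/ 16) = -4727/ 15168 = -0.31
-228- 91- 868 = -1187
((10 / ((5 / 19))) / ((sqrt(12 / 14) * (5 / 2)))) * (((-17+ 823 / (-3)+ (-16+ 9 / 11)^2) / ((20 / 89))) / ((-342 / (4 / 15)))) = 1965743 * sqrt(42) / 3675375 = 3.47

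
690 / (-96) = -115 / 16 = -7.19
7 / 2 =3.50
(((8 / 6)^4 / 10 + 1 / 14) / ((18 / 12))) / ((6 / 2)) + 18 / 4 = 234029 / 51030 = 4.59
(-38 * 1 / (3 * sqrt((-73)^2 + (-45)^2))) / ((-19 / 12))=0.09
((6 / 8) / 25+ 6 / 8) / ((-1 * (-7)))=39 / 350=0.11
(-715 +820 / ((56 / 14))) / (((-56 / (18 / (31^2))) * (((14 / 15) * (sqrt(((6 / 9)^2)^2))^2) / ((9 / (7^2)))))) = 25095825 / 147671104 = 0.17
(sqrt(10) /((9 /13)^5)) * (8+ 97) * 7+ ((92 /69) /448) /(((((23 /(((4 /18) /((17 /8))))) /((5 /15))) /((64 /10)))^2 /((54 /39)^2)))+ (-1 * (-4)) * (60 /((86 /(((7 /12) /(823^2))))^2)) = 222369998649010212571 /414226877986282140695178900+ 90966785 * sqrt(10) /19683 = 14614.76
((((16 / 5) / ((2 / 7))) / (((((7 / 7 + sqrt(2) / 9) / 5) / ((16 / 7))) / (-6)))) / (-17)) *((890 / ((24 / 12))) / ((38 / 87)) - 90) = 1097815680 / 25517 - 121979520 *sqrt(2) / 25517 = 36262.51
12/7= 1.71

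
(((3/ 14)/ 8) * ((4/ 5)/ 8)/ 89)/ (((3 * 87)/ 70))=1/ 123888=0.00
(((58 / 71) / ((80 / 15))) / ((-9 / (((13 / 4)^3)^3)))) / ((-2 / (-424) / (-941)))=15337467719659241 / 111673344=137342244.53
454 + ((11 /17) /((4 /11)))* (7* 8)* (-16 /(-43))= 491.08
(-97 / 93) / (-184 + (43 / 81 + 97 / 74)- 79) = 193806 / 48526873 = 0.00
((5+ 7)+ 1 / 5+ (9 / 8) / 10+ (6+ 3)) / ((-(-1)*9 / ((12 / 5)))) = 341 / 60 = 5.68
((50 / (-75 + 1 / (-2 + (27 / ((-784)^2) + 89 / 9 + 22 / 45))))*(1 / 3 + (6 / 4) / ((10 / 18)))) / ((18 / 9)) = -21087113957 / 20822196006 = -1.01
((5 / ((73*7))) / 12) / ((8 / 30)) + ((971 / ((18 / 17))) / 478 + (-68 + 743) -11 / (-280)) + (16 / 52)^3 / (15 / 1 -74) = 7716078108192463 / 11398123704240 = 676.96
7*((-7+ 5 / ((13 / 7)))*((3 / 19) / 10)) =-588 / 1235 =-0.48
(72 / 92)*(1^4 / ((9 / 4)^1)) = 8 / 23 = 0.35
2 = 2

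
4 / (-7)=-4 / 7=-0.57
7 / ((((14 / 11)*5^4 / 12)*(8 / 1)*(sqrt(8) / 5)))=33*sqrt(2) / 2000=0.02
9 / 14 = 0.64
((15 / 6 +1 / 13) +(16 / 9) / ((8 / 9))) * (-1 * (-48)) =2856 / 13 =219.69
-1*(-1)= 1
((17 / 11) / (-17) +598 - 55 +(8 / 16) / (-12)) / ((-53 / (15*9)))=-6449265 / 4664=-1382.78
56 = 56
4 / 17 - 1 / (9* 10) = 0.22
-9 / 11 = -0.82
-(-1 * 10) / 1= 10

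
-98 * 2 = -196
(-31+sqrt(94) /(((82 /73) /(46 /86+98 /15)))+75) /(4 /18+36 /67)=13266 /229+66894207*sqrt(94) /8074540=138.25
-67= -67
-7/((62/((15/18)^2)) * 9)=-175/20088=-0.01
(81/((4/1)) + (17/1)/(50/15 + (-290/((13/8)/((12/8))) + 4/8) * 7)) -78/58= 319206195/16892732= 18.90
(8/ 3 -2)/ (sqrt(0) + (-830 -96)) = -1/ 1389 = -0.00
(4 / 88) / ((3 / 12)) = 2 / 11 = 0.18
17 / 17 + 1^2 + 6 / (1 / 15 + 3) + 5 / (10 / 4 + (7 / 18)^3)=5.91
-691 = -691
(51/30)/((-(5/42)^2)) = -14994/125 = -119.95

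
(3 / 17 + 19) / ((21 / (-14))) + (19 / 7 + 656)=230597 / 357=645.93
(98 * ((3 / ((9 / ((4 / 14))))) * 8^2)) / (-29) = -1792 / 87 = -20.60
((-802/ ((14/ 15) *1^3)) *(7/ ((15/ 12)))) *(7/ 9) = -3742.67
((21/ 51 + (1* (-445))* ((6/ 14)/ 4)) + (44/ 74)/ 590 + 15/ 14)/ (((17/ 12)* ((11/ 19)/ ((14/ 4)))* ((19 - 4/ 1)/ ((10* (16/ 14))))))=-150.19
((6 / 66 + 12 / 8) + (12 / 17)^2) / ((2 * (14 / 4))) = 0.30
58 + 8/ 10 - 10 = 244/ 5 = 48.80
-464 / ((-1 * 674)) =232 / 337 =0.69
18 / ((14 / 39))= 351 / 7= 50.14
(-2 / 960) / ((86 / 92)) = -23 / 10320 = -0.00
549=549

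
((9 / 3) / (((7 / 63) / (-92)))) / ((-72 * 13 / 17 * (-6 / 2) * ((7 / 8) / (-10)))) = 15640 / 91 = 171.87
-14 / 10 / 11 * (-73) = 511 / 55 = 9.29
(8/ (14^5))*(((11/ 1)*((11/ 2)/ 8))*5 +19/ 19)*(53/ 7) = 0.00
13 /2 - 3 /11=137 /22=6.23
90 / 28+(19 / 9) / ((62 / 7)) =6743 / 1953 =3.45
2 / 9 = 0.22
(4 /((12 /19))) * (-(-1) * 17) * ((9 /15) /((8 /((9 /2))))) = 2907 /80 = 36.34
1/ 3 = 0.33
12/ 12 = 1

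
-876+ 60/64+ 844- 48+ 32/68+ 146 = 18335/272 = 67.41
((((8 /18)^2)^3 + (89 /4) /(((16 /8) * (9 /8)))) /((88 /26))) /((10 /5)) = 68372941 /46766808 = 1.46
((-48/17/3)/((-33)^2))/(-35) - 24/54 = -0.44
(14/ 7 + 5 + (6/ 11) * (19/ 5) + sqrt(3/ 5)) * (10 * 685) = 1370 * sqrt(15) + 683630/ 11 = 67454.17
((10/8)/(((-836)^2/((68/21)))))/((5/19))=0.00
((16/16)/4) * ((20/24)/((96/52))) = 65/576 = 0.11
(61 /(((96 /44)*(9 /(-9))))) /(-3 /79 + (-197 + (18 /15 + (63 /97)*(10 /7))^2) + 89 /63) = 261849882525 /1789766293016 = 0.15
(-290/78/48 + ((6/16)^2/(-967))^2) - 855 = -383181219253243/448124571648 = -855.08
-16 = -16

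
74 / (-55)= -74 / 55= -1.35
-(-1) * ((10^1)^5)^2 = 10000000000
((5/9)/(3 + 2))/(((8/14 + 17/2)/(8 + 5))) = 182/1143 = 0.16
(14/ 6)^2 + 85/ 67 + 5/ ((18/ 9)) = 11111/ 1206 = 9.21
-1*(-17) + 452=469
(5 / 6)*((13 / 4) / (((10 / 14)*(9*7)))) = 0.06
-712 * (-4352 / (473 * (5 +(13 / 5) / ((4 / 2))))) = 30986240 / 29799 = 1039.84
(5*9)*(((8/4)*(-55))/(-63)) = 550/7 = 78.57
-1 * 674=-674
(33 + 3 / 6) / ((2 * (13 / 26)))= 67 / 2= 33.50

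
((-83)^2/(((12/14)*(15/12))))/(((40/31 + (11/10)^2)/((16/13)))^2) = 47454518272000/30459546507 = 1557.95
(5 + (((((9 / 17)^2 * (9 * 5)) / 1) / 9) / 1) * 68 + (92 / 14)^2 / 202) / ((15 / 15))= 8456031 / 84133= 100.51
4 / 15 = 0.27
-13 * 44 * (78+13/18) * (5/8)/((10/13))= -2634203/72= -36586.15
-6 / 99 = -2 / 33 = -0.06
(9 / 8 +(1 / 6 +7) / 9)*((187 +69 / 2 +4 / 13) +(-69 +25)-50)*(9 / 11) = 1379045 / 6864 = 200.91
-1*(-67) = 67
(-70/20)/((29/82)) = -287/29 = -9.90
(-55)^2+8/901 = 3025.01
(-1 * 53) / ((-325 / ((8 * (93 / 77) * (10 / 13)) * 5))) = 78864 / 13013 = 6.06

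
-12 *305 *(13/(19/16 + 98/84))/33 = -761280/1243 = -612.45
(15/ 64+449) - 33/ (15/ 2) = 142347/ 320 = 444.83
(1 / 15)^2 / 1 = 1 / 225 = 0.00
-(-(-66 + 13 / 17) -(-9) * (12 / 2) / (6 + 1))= -8681 / 119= -72.95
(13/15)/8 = 13/120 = 0.11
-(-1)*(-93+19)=-74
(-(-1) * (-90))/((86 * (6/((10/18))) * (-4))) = 25/1032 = 0.02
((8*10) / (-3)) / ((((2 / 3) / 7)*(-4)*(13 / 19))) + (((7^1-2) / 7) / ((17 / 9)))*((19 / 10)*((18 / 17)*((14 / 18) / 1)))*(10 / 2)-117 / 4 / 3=1435417 / 15028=95.52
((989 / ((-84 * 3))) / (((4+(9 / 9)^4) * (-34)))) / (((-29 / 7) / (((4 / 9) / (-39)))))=989 / 15573870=0.00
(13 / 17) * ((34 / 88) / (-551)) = -13 / 24244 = -0.00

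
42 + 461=503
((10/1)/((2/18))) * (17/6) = 255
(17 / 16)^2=289 / 256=1.13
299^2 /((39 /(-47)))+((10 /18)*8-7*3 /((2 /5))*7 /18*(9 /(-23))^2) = -2051769107 /19044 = -107738.35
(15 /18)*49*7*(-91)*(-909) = 47287695 /2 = 23643847.50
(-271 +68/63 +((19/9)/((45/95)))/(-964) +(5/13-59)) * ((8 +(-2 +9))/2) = -11672464235/4737096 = -2464.05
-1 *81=-81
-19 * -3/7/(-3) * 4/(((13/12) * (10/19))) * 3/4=-6498/455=-14.28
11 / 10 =1.10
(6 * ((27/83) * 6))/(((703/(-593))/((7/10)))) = -2017386/291745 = -6.91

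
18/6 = 3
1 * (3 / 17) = 3 / 17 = 0.18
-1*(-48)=48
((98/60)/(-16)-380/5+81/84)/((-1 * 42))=252463/141120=1.79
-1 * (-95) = 95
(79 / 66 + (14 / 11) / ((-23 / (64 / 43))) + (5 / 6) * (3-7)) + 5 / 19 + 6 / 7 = -3178633 / 2893814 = -1.10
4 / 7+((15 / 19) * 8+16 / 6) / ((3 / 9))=3660 / 133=27.52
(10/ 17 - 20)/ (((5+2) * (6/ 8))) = -3.70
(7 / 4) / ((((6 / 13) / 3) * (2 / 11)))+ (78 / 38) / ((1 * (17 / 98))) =384475 / 5168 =74.40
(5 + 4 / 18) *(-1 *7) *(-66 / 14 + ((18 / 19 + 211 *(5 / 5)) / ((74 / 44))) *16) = -465268463 / 6327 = -73536.98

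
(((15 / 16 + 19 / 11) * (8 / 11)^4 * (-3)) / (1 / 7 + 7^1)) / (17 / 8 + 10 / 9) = -0.10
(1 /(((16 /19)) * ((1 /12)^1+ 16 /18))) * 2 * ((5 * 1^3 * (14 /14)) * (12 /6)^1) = 171 /7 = 24.43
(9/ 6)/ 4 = 3/ 8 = 0.38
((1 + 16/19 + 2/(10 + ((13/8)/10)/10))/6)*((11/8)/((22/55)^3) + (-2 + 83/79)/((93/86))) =1003991707625/143175514752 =7.01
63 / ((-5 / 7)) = -441 / 5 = -88.20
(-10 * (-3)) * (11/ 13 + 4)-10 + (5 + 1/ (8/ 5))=14665/ 104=141.01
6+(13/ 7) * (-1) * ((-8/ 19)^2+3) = 251/ 2527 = 0.10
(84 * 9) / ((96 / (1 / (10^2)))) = 63 / 800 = 0.08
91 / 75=1.21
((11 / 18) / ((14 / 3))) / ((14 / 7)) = 11 / 168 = 0.07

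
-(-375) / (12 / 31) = 3875 / 4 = 968.75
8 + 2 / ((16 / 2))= 33 / 4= 8.25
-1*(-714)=714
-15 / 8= -1.88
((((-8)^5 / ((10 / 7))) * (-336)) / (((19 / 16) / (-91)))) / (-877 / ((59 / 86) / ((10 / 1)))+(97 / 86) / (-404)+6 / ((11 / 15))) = 1265153277268328448 / 27366306935335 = 46230.33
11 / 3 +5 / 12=49 / 12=4.08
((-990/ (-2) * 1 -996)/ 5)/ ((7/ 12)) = -6012/ 35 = -171.77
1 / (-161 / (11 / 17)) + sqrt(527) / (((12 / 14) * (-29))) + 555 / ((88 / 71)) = 107850517 / 240856-7 * sqrt(527) / 174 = 446.86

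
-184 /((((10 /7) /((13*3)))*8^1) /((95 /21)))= -5681 /2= -2840.50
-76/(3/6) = -152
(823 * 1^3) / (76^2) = 823 / 5776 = 0.14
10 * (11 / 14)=55 / 7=7.86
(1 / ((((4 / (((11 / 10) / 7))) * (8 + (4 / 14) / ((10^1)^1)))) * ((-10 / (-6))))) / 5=33 / 56200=0.00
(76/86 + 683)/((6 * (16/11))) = 78.36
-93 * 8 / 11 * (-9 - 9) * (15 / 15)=13392 / 11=1217.45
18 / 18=1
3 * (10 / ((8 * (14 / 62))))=465 / 28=16.61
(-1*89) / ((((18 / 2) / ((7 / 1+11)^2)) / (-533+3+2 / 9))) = 1697408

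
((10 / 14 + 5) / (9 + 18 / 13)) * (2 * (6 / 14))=208 / 441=0.47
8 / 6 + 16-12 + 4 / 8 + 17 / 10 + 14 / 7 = 143 / 15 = 9.53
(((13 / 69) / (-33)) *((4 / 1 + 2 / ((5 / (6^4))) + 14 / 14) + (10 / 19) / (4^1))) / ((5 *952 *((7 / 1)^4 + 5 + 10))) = -431041 / 1658438073600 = -0.00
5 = 5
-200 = -200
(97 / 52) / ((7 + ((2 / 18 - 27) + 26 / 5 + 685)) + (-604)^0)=4365 / 1570868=0.00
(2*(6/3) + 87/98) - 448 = -43425/98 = -443.11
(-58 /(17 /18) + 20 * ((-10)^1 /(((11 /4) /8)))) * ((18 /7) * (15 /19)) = -32476680 /24871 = -1305.81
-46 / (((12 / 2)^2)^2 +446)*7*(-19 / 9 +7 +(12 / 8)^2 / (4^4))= -7267057 / 8027136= -0.91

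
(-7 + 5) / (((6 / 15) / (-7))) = 35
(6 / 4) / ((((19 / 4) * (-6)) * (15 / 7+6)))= -7 / 1083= -0.01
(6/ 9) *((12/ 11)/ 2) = 4/ 11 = 0.36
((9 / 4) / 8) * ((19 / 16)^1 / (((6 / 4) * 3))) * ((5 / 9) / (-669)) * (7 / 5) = -133 / 1541376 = -0.00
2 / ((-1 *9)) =-2 / 9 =-0.22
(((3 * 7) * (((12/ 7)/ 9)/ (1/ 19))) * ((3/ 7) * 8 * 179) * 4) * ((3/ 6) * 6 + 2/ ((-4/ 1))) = 3264960/ 7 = 466422.86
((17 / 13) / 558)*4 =34 / 3627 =0.01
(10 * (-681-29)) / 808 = -1775 / 202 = -8.79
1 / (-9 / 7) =-7 / 9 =-0.78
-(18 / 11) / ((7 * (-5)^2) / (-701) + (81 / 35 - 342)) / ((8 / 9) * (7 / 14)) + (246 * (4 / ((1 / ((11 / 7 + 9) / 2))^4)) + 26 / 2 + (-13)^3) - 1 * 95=337377849485372195 / 440552066108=765806.99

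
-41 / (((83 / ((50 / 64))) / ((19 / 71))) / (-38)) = 370025 / 94288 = 3.92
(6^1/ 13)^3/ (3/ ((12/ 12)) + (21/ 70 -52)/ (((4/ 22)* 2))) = -0.00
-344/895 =-0.38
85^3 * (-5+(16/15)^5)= -13502392987/6075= -2222616.13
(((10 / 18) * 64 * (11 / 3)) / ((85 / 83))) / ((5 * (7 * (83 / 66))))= 15488 / 5355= 2.89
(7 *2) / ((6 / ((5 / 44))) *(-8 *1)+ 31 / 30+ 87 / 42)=-735 / 22013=-0.03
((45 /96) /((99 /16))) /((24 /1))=5 /1584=0.00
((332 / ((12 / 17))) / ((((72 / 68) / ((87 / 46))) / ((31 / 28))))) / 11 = 21564313 / 255024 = 84.56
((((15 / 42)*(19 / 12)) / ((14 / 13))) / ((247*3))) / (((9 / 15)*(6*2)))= 0.00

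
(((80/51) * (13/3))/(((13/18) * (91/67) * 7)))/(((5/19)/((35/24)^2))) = 31825/3978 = 8.00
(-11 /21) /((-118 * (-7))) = -11 /17346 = -0.00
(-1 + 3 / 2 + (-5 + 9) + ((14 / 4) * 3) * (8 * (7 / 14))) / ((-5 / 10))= -93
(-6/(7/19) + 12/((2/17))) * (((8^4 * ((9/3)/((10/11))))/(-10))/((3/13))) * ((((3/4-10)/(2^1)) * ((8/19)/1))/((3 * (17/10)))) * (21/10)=130031616/323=402574.66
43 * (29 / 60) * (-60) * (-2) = 2494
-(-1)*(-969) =-969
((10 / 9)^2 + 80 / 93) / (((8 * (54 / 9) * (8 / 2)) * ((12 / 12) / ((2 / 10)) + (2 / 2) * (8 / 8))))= 1315 / 723168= 0.00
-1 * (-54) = 54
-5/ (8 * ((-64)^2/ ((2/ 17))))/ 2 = -5/ 557056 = -0.00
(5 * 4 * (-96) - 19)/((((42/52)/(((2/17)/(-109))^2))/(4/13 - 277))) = 24376/31501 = 0.77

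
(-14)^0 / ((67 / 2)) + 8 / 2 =270 / 67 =4.03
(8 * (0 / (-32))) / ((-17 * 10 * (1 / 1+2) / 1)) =0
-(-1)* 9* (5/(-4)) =-45/4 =-11.25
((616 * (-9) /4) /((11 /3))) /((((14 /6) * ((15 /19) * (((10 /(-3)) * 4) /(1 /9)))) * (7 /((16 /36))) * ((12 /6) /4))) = 38 /175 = 0.22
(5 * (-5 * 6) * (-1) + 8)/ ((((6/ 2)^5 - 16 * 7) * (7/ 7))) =158/ 131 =1.21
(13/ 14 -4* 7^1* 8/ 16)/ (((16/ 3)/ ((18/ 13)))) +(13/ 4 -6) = -8945/ 1456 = -6.14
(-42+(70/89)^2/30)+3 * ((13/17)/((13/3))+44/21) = -99437371/2827797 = -35.16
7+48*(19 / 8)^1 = 121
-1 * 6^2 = -36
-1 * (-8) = 8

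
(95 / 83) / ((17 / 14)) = 1330 / 1411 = 0.94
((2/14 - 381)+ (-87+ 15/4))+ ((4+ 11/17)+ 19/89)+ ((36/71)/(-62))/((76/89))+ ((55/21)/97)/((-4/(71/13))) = -769549961593303/1675509724707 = -459.29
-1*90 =-90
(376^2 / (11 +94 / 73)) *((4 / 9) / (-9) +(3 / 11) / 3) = 381856576 / 799227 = 477.78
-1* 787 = -787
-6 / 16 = -3 / 8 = -0.38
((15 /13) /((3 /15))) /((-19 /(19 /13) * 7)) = -75 /1183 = -0.06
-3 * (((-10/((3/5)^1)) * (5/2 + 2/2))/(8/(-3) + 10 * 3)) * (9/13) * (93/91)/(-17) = -62775/235586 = -0.27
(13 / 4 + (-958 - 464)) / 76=-5675 / 304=-18.67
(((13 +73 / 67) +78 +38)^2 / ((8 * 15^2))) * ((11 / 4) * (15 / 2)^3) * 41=447211.20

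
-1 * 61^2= -3721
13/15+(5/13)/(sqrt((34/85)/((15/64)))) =25 * sqrt(6)/208+13/15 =1.16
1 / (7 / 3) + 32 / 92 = 125 / 161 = 0.78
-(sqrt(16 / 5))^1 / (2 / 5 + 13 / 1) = -4 * sqrt(5) / 67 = -0.13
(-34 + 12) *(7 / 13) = -154 / 13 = -11.85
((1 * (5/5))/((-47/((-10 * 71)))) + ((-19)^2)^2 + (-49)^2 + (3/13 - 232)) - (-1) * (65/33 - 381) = 2664062725/20163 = 132126.31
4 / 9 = 0.44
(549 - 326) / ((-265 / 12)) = -2676 / 265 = -10.10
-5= -5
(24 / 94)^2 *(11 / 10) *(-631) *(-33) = 16491816 / 11045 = 1493.15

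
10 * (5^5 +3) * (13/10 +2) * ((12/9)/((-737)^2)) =12512/49379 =0.25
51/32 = 1.59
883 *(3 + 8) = 9713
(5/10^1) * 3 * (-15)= -22.50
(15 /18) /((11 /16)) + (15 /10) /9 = 1.38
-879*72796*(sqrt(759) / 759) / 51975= -21329228*sqrt(759) / 13149675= -44.69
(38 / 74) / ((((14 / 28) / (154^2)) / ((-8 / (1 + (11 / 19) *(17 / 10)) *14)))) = -1374844.52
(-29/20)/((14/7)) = -29/40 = -0.72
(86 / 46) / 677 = 43 / 15571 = 0.00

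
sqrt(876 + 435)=sqrt(1311)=36.21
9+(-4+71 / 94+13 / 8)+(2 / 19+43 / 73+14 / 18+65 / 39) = 49372381 / 4693608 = 10.52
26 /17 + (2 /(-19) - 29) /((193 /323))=-154799 /3281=-47.18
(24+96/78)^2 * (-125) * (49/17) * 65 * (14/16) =-2882915000/221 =-13044864.25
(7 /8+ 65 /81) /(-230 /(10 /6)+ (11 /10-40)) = -5435 /573156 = -0.01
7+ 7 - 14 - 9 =-9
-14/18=-0.78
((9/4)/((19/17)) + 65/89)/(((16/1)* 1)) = 18557/108224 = 0.17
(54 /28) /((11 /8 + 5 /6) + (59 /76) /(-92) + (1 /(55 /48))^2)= 856607400 /1315421303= 0.65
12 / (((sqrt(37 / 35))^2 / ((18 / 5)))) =1512 / 37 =40.86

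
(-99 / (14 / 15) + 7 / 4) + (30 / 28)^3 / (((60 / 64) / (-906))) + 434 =-1178481 / 1372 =-858.95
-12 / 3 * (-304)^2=-369664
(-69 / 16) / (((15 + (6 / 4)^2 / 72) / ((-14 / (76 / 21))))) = 10143 / 9139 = 1.11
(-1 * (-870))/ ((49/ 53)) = 941.02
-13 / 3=-4.33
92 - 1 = 91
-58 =-58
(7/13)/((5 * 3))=7/195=0.04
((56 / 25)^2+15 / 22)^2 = 6141386689 / 189062500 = 32.48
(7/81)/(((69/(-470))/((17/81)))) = -55930/452709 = -0.12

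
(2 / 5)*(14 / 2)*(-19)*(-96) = 25536 / 5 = 5107.20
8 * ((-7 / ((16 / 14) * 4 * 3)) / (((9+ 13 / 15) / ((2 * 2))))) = -245 / 148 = -1.66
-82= -82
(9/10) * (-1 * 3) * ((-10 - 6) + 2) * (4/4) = 189/5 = 37.80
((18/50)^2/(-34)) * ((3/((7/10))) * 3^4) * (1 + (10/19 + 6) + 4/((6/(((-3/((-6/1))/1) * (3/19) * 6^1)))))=-2932767/282625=-10.38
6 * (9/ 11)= 54/ 11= 4.91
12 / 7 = 1.71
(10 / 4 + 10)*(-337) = -8425 / 2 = -4212.50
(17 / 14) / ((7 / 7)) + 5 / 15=65 / 42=1.55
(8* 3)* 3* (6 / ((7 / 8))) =3456 / 7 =493.71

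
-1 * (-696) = 696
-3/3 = -1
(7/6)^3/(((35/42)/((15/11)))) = 343/132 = 2.60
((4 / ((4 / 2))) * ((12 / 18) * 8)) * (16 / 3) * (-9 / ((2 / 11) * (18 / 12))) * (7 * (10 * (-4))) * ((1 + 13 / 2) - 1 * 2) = 2891093.33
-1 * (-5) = 5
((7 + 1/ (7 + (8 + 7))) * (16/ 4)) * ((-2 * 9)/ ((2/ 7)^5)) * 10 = -117228825/ 44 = -2664291.48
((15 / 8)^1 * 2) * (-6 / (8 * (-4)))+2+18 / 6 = 365 / 64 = 5.70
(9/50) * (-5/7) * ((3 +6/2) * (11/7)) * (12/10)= -1782/1225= -1.45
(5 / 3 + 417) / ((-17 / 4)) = -5024 / 51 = -98.51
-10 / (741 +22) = -10 / 763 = -0.01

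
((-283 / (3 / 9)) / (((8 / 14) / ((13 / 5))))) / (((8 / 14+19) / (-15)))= 1622439 / 548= 2960.66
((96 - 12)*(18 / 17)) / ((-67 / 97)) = -146664 / 1139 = -128.77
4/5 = 0.80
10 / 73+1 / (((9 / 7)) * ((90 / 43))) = 30073 / 59130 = 0.51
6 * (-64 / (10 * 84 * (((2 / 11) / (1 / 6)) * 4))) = -11 / 105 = -0.10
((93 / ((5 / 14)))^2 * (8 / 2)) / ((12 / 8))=4520544 / 25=180821.76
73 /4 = 18.25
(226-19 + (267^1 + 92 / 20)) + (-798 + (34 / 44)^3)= -16980291 / 53240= -318.94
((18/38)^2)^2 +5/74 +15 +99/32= 2810060687/154300064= 18.21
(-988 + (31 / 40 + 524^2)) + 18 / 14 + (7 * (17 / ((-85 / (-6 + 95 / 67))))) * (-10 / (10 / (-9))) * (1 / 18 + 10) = 274170.61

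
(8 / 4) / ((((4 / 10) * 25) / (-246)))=-246 / 5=-49.20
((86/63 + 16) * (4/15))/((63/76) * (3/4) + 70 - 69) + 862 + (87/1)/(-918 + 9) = 40690737019/47054385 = 864.76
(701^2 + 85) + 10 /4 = 491488.50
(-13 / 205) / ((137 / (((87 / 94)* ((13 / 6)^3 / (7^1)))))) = -828269 / 1330554960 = -0.00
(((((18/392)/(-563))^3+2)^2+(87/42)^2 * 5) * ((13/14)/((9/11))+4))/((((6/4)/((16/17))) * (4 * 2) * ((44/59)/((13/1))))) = 7601908181310503504394815590876764835/42540143336717293694453005451501568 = 178.70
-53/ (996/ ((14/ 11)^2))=-2597/ 30129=-0.09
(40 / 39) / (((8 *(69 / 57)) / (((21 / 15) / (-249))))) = -133 / 223353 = -0.00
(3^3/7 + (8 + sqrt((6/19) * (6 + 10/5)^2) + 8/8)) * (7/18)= 28 * sqrt(114)/171 + 5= 6.75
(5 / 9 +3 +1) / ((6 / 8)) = 6.07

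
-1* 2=-2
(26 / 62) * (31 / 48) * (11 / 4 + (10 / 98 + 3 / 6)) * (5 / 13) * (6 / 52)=3285 / 81536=0.04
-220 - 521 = -741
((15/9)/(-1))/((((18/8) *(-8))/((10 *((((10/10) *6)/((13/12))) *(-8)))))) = -1600/39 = -41.03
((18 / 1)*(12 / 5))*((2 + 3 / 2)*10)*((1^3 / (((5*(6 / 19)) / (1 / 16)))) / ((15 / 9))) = 3591 / 100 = 35.91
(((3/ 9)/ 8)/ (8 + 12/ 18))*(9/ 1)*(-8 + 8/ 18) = -17/ 52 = -0.33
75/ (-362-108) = -15/ 94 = -0.16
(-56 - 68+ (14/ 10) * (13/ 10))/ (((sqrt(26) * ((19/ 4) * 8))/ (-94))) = 287123 * sqrt(26)/ 24700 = 59.27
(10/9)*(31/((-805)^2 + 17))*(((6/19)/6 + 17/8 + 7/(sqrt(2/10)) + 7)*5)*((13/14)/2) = 1561625/1379033376 + 10075*sqrt(5)/11664756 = 0.00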